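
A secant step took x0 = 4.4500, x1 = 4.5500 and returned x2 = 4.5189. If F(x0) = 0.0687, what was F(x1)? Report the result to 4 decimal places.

-0.0310

The secant line through (4.4500, 0.0687) and (4.5500, F(x1)) crosses zero at x2 = 4.5189.
So (4.4500, 0.0687), (4.5500, F(x1)), (4.5189, 0) are collinear:
F(x1) = 0.0687 · (4.5500 − 4.5189) / (4.4500 − 4.5189) = 0.0687 · (0.031100)/(-0.068900) = -0.031010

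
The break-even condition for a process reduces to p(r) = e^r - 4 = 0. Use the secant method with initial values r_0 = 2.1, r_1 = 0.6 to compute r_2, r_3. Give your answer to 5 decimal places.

p(2.1) = 4.1661699, p(0.6) = -2.1778812
r_2 = 0.6000000 − (-2.1778812)·(0.6000000 − 2.1000000) / (-2.1778812 − 4.1661699) = 0.6000000 − (3.2668218)/(-6.3440511) = 1.1149425
p(1.1149425) = -0.9506070
r_3 = 1.1149425 − (-0.9506070)·(1.1149425 − 0.6000000) / (-0.9506070 − (-2.1778812)) = 1.1149425 − (-0.4895080)/(1.2272742) = 1.5138005

1.11494, 1.51380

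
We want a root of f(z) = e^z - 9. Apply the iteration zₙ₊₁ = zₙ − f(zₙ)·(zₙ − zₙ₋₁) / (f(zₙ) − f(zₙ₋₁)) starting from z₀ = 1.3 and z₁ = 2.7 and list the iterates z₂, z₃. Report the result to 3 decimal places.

f(1.3) = -5.33070, f(2.7) = 5.87973
z₂ = 2.70000 − 5.87973·(2.70000 − 1.30000) / (5.87973 − (-5.33070)) = 2.70000 − (8.23162)/(11.21044) = 1.96572
f(1.96572) = -1.85997
z₃ = 1.96572 − (-1.85997)·(1.96572 − 2.70000) / (-1.85997 − 5.87973) = 1.96572 − (1.36574)/(-7.73970) = 2.14218

1.966, 2.142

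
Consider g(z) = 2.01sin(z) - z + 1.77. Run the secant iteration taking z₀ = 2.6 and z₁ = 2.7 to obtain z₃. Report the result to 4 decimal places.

g(2.6) = 0.206158, g(2.7) = -0.070966
z₂ = 2.700000 − (-0.070966)·(2.700000 − 2.600000) / (-0.070966 − 0.206158) = 2.700000 − (-0.007097)/(-0.277124) = 2.674392
g(2.674392) = 0.000890
z₃ = 2.674392 − 0.000890·(2.674392 − 2.700000) / (0.000890 − (-0.070966)) = 2.674392 − (-0.000023)/(0.071856) = 2.674709

2.6747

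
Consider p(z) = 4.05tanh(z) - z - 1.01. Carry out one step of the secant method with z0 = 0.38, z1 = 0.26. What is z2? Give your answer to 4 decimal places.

p(0.38) = 0.078965, p(0.26) = -0.240103
z2 = 0.260000 − (-0.240103)·(0.260000 − 0.380000) / (-0.240103 − 0.078965) = 0.260000 − (0.028812)/(-0.319068) = 0.350302

0.3503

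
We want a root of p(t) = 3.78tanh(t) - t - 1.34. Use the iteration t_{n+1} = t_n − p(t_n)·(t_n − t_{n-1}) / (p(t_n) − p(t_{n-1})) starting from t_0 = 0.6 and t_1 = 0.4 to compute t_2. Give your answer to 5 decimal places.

p(0.6) = 0.0900474, p(0.4) = -0.3037929
t_2 = 0.4000000 − (-0.3037929)·(0.4000000 − 0.6000000) / (-0.3037929 − 0.0900474) = 0.4000000 − (0.0607586)/(-0.3938403) = 0.5542721

0.55427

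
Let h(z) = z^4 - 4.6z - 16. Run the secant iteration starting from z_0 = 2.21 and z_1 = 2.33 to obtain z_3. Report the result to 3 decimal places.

2.267

h(2.21) = -2.31157, h(2.33) = 2.75496
z_2 = 2.33000 − 2.75496·(2.33000 − 2.21000) / (2.75496 − (-2.31157)) = 2.33000 − (0.33059)/(5.06652) = 2.26475
h(2.26475) = -0.11029
z_3 = 2.26475 − (-0.11029)·(2.26475 − 2.33000) / (-0.11029 − 2.75496) = 2.26475 − (0.00720)/(-2.86525) = 2.26726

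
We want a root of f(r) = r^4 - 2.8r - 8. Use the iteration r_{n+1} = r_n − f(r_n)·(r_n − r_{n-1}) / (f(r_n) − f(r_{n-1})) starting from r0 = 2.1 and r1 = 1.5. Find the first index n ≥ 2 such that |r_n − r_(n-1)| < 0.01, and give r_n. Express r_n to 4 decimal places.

f(2.1) = 5.568100, f(1.5) = -7.137500
r2 = 1.500000 − (-7.137500)·(-0.600000)/(-12.705600) = 1.837056;  |Δ| = 0.337056
f(1.837056) = -1.754650
r3 = 1.837056 − (-1.754650)·(0.337056)/(5.382850) = 1.946926;  |Δ| = 0.109870
f(1.946926) = 0.916667
r4 = 1.946926 − 0.916667·(0.109870)/(2.671317) = 1.909224;  |Δ| = 0.037702
f(1.909224) = -0.058803
r5 = 1.909224 − (-0.058803)·(-0.037702)/(-0.975470) = 1.911497;  |Δ| = 0.002273
|r5 − r4| = 0.002273 < 0.01

n = 5, r_n = 1.9115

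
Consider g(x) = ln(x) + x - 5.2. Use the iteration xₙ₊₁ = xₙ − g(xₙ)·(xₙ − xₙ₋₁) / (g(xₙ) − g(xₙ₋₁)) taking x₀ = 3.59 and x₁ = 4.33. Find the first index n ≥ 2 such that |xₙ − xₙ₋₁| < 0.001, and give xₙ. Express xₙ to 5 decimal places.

g(3.59) = -0.3318478, g(4.33) = 0.5955675
x₂ = 4.3300000 − 0.5955675·(0.7400000)/(0.9274153) = 3.8547868;  |Δ| = 0.4752132
g(3.8547868) = 0.0041025
x₃ = 3.8547868 − 0.0041025·(-0.4752132)/(-0.5914650) = 3.8514906;  |Δ| = 0.0032962
g(3.8514906) = -0.0000491
x₄ = 3.8514906 − (-0.0000491)·(-0.0032962)/(-0.0041516) = 3.8515296;  |Δ| = 0.0000390
|x₄ − x₃| = 0.0000390 < 0.001

n = 4, xₙ = 3.85153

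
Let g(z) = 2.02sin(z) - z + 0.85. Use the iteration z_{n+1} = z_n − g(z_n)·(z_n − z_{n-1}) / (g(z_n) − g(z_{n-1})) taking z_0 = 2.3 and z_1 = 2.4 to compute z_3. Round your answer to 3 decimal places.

g(2.3) = 0.05632, g(2.4) = -0.18556
z_2 = 2.40000 − (-0.18556)·(2.40000 − 2.30000) / (-0.18556 − 0.05632) = 2.40000 − (-0.01856)/(-0.24189) = 2.32329
g(2.32329) = 0.00129
z_3 = 2.32329 − 0.00129·(2.32329 − 2.40000) / (0.00129 − (-0.18556)) = 2.32329 − (-0.00010)/(0.18686) = 2.32382

2.324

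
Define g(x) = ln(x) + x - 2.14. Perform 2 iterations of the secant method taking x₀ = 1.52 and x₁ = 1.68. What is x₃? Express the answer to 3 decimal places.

g(1.52) = -0.20129, g(1.68) = 0.05879
x₂ = 1.68000 − 0.05879·(1.68000 − 1.52000) / (0.05879 − (-0.20129)) = 1.68000 − (0.00941)/(0.26008) = 1.64383
g(1.64383) = 0.00086
x₃ = 1.64383 − 0.00086·(1.64383 − 1.68000) / (0.00086 − 0.05879) = 1.64383 − (-0.00003)/(-0.05793) = 1.64329

1.643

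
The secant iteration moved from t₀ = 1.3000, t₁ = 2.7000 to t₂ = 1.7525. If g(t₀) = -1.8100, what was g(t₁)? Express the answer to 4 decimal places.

The secant line through (1.3000, -1.8100) and (2.7000, g(t₁)) crosses zero at t₂ = 1.7525.
So (1.3000, -1.8100), (2.7000, g(t₁)), (1.7525, 0) are collinear:
g(t₁) = -1.8100 · (2.7000 − 1.7525) / (1.3000 − 1.7525) = -1.8100 · (0.947500)/(-0.452500) = 3.790000

3.7900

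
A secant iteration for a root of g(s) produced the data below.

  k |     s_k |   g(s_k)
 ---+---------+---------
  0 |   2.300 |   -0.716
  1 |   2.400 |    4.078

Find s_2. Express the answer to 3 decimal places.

s_2 = 2.400 − 4.078·(2.400 − 2.300) / (4.078 − (-0.716))
   = 2.400 − (0.40780)/(4.79400) = 2.31494

2.315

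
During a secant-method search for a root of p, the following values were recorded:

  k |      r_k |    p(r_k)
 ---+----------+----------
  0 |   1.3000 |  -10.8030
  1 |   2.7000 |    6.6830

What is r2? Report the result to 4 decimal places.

r2 = 2.7000 − 6.6830·(2.7000 − 1.3000) / (6.6830 − (-10.8030))
   = 2.7000 − (9.356200)/(17.486000) = 2.164932

2.1649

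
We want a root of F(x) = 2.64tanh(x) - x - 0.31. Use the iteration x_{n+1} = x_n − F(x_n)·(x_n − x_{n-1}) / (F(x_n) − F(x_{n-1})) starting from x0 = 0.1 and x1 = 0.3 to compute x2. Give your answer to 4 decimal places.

F(0.1) = -0.146876, F(0.3) = 0.159065
x2 = 0.300000 − 0.159065·(0.300000 − 0.100000) / (0.159065 − (-0.146876)) = 0.300000 − (0.031813)/(0.305942) = 0.196016

0.1960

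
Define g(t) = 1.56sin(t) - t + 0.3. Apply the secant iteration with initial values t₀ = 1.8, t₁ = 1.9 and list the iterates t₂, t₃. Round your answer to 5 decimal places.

1.81343, 1.81404

g(1.8) = 0.0192023, g(1.9) = -0.1237719
t₂ = 1.9000000 − (-0.1237719)·(1.9000000 − 1.8000000) / (-0.1237719 − 0.0192023) = 1.9000000 − (-0.0123772)/(-0.1429742) = 1.8134306
g(1.8134306) = 0.0008745
t₃ = 1.8134306 − 0.0008745·(1.8134306 − 1.9000000) / (0.0008745 − (-0.1237719)) = 1.8134306 − (-0.0000757)/(0.1246464) = 1.8140380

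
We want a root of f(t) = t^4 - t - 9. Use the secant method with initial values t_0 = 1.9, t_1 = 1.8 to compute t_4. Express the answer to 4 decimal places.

f(1.9) = 2.132100, f(1.8) = -0.302400
t_2 = 1.800000 − (-0.302400)·(1.800000 − 1.900000) / (-0.302400 − 2.132100) = 1.800000 − (0.030240)/(-2.434500) = 1.812421
f(1.812421) = -0.022041
t_3 = 1.812421 − (-0.022041)·(1.812421 − 1.800000) / (-0.022041 − (-0.302400)) = 1.812421 − (-0.000274)/(0.280359) = 1.813398
f(1.813398) = 0.000257
t_4 = 1.813398 − 0.000257·(1.813398 − 1.812421) / (0.000257 − (-0.022041)) = 1.813398 − (0.000000)/(0.022298) = 1.813387

1.8134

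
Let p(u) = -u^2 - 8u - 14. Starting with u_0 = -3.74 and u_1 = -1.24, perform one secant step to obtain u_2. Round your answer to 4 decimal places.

-3.1001

p(-3.74) = 1.932400, p(-1.24) = -5.617600
u_2 = -1.240000 − (-5.617600)·(-1.240000 − (-3.740000)) / (-5.617600 − 1.932400) = -1.240000 − (-14.044000)/(-7.550000) = -3.100132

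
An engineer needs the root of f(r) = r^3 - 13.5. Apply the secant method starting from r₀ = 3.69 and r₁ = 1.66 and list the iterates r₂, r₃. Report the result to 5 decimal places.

2.05675, 2.51824

f(3.69) = 36.7434090, f(1.66) = -8.9257040
r₂ = 1.6600000 − (-8.9257040)·(1.6600000 − 3.6900000) / (-8.9257040 − 36.7434090) = 1.6600000 − (18.1191791)/(-45.6691130) = 2.0567491
f(2.0567491) = -4.7995054
r₃ = 2.0567491 − (-4.7995054)·(2.0567491 − 1.6600000) / (-4.7995054 − (-8.9257040)) = 2.0567491 − (-1.9041994)/(4.1261986) = 2.5182391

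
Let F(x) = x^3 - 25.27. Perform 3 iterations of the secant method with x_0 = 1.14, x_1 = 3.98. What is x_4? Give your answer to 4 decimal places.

3.0014

F(1.14) = -23.788456, F(3.98) = 37.774792
x_2 = 3.980000 − 37.774792·(3.980000 − 1.140000) / (37.774792 − (-23.788456)) = 3.980000 − (107.280409)/(61.563248) = 2.237395
F(2.237395) = -14.069739
x_3 = 2.237395 − (-14.069739)·(2.237395 − 3.980000) / (-14.069739 − 37.774792) = 2.237395 − (24.517995)/(-51.844531) = 2.710309
F(2.710309) = -5.360679
x_4 = 2.710309 − (-5.360679)·(2.710309 − 2.237395) / (-5.360679 − (-14.069739)) = 2.710309 − (-2.535139)/(8.709060) = 3.001401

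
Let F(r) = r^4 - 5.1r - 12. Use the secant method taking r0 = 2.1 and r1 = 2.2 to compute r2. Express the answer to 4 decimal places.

F(2.1) = -3.261900, F(2.2) = 0.205600
r2 = 2.200000 − 0.205600·(2.200000 − 2.100000) / (0.205600 − (-3.261900)) = 2.200000 − (0.020560)/(3.467500) = 2.194071

2.1941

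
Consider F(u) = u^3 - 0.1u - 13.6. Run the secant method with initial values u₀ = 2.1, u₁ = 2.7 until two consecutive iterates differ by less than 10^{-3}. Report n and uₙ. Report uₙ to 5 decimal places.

F(2.1) = -4.5490000, F(2.7) = 5.8130000
u₂ = 2.7000000 − 5.8130000·(0.6000000)/(10.3620000) = 2.3634047;  |Δ| = 0.3365953
F(2.3634047) = -0.6351131
u₃ = 2.3634047 − (-0.6351131)·(-0.3365953)/(-6.4481131) = 2.3965580;  |Δ| = 0.0331533
F(2.3965580) = -0.0750479
u₄ = 2.3965580 − (-0.0750479)·(0.0331533)/(0.5600652) = 2.4010005;  |Δ| = 0.0044425
F(2.4010005) = 0.0011960
u₅ = 2.4010005 − 0.0011960·(0.0044425)/(0.0762439) = 2.4009308;  |Δ| = 0.0000697
|u₅ − u₄| = 0.0000697 < 10^{-3}

n = 5, uₙ = 2.40093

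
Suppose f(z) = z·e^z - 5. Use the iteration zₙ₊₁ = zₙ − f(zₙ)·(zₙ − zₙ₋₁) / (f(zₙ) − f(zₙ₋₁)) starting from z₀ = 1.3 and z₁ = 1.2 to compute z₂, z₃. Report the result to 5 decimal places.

f(1.3) = -0.2299143, f(1.2) = -1.0158597
z₂ = 1.2000000 − (-1.0158597)·(1.2000000 − 1.3000000) / (-1.0158597 − (-0.2299143)) = 1.2000000 − (0.1015860)/(-0.7859454) = 1.3292532
f(1.3292532) = 0.0222122
z₃ = 1.3292532 − 0.0222122·(1.3292532 − 1.2000000) / (0.0222122 − (-1.0158597)) = 1.3292532 − (0.0028710)/(1.0380719) = 1.3264875

1.32925, 1.32649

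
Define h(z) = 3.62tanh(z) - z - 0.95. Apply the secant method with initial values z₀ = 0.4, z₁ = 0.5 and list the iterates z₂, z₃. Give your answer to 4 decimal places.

h(0.4) = 0.025415, h(0.5) = 0.222864
z₂ = 0.500000 − 0.222864·(0.500000 − 0.400000) / (0.222864 − 0.025415) = 0.500000 − (0.022286)/(0.197449) = 0.387128
h(0.387128) = -0.001776
z₃ = 0.387128 − (-0.001776)·(0.387128 − 0.500000) / (-0.001776 − 0.222864) = 0.387128 − (0.000200)/(-0.224640) = 0.388021

0.3871, 0.3880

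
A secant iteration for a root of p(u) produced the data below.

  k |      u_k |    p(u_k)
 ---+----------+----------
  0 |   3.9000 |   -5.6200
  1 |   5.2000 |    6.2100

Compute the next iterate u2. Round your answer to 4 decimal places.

4.5176

u2 = 5.2000 − 6.2100·(5.2000 − 3.9000) / (6.2100 − (-5.6200))
   = 5.2000 − (8.073000)/(11.830000) = 4.517582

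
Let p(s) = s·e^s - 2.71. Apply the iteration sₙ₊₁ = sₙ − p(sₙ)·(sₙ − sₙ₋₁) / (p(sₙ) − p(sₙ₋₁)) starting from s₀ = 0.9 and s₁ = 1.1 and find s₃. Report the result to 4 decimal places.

0.9979

p(0.9) = -0.496357, p(1.1) = 0.594583
s₂ = 1.100000 − 0.594583·(1.100000 − 0.900000) / (0.594583 − (-0.496357)) = 1.100000 − (0.118917)/(1.090940) = 0.990996
p(0.990996) = -0.040338
s₃ = 0.990996 − (-0.040338)·(0.990996 − 1.100000) / (-0.040338 − 0.594583) = 0.990996 − (0.004397)/(-0.634921) = 0.997922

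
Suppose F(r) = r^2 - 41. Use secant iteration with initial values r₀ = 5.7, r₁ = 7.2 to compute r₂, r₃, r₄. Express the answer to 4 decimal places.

6.3597, 6.4006, 6.4031

F(5.7) = -8.510000, F(7.2) = 10.840000
r₂ = 7.200000 − 10.840000·(7.200000 − 5.700000) / (10.840000 − (-8.510000)) = 7.200000 − (16.260000)/(19.350000) = 6.359690
F(6.359690) = -0.554344
r₃ = 6.359690 − (-0.554344)·(6.359690 − 7.200000) / (-0.554344 − 10.840000) = 6.359690 − (0.465821)/(-11.394344) = 6.400572
F(6.400572) = -0.032682
r₄ = 6.400572 − (-0.032682)·(6.400572 − 6.359690) / (-0.032682 − (-0.554344)) = 6.400572 − (-0.001336)/(0.521662) = 6.403133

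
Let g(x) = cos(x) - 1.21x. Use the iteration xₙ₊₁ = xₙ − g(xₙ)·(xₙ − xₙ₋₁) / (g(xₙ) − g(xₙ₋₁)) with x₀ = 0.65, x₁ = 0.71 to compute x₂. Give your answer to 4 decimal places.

0.6552

g(0.65) = 0.009584, g(0.71) = -0.100738
x₂ = 0.710000 − (-0.100738)·(0.710000 − 0.650000) / (-0.100738 − 0.009584) = 0.710000 − (-0.006044)/(-0.110322) = 0.655212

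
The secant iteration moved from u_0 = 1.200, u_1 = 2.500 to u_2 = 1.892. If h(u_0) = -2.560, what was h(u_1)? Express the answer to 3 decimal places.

The secant line through (1.200, -2.560) and (2.500, h(u_1)) crosses zero at u_2 = 1.892.
So (1.200, -2.560), (2.500, h(u_1)), (1.892, 0) are collinear:
h(u_1) = -2.560 · (2.500 − 1.892) / (1.200 − 1.892) = -2.560 · (0.60800)/(-0.69200) = 2.24925

2.249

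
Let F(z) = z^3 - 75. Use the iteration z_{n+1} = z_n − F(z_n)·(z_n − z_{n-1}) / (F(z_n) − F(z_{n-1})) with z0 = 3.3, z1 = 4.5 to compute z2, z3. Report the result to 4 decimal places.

4.1494, 4.2128

F(3.3) = -39.063000, F(4.5) = 16.125000
z2 = 4.500000 − 16.125000·(4.500000 − 3.300000) / (16.125000 − (-39.063000)) = 4.500000 − (19.350000)/(55.188000) = 4.149380
F(4.149380) = -3.558639
z3 = 4.149380 − (-3.558639)·(4.149380 − 4.500000) / (-3.558639 − 16.125000) = 4.149380 − (1.247729)/(-19.683639) = 4.212769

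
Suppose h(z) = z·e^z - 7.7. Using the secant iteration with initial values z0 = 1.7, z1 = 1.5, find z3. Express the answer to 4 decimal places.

1.5827

h(1.7) = 1.605711, h(1.5) = -0.977466
z2 = 1.500000 − (-0.977466)·(1.500000 − 1.700000) / (-0.977466 − 1.605711) = 1.500000 − (0.195493)/(-2.583177) = 1.575679
h(1.575679) = -0.083127
z3 = 1.575679 − (-0.083127)·(1.575679 − 1.500000) / (-0.083127 − (-0.977466)) = 1.575679 − (-0.006291)/(0.894340) = 1.582714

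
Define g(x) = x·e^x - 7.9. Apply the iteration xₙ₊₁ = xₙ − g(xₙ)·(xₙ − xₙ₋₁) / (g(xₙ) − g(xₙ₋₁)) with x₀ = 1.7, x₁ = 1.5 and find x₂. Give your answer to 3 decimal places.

g(1.7) = 1.40571, g(1.5) = -1.17747
x₂ = 1.50000 − (-1.17747)·(1.50000 − 1.70000) / (-1.17747 − 1.40571) = 1.50000 − (0.23549)/(-2.58318) = 1.59116

1.591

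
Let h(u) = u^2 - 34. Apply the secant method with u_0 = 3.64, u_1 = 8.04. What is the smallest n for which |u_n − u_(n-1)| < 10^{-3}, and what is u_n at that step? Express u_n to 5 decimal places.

h(3.64) = -20.7504000, h(8.04) = 30.6416000
u_2 = 8.0400000 − 30.6416000·(4.4000000)/(51.3920000) = 5.4165753;  |Δ| = 2.6234247
h(5.4165753) = -4.6607116
u_3 = 5.4165753 − (-4.6607116)·(-2.6234247)/(-35.3023116) = 5.7629273;  |Δ| = 0.3463520
h(5.7629273) = -0.7886686
u_4 = 5.7629273 − (-0.7886686)·(0.3463520)/(3.8720429) = 5.8334733;  |Δ| = 0.0705460
h(5.8334733) = 0.0294105
u_5 = 5.8334733 − 0.0294105·(0.0705460)/(0.8180791) = 5.8309371;  |Δ| = 0.0025362
h(5.8309371) = -0.0001725
u_6 = 5.8309371 − (-0.0001725)·(-0.0025362)/(-0.0295829) = 5.8309519;  |Δ| = 0.0000148
|u_6 − u_5| = 0.0000148 < 10^{-3}

n = 6, u_n = 5.83095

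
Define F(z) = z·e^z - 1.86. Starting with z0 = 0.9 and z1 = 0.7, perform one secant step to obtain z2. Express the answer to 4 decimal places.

0.8120

F(0.9) = 0.353643, F(0.7) = -0.450373
z2 = 0.700000 − (-0.450373)·(0.700000 − 0.900000) / (-0.450373 − 0.353643) = 0.700000 − (0.090075)/(-0.804016) = 0.812031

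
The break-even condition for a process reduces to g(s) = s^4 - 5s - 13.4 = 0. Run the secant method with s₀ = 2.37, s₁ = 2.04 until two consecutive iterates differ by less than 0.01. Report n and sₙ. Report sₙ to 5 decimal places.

g(2.37) = 6.2995656, g(2.04) = -6.2810854
s₂ = 2.0400000 − (-6.2810854)·(-0.3300000)/(-12.5806511) = 2.2047576;  |Δ| = 0.1647576
g(2.2047576) = -0.7948931
s₃ = 2.2047576 − (-0.7948931)·(0.1647576)/(5.4861924) = 2.2286293;  |Δ| = 0.0238717
g(2.2286293) = 0.1258428
s₄ = 2.2286293 − 0.1258428·(0.0238717)/(0.9207358) = 2.2253666;  |Δ| = 0.0032627
|s₄ − s₃| = 0.0032627 < 0.01

n = 4, sₙ = 2.22537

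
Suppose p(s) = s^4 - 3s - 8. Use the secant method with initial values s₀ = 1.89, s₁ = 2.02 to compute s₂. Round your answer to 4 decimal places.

1.9238

p(1.89) = -0.910102, p(2.02) = 2.589664
s₂ = 2.020000 − 2.589664·(2.020000 − 1.890000) / (2.589664 − (-0.910102)) = 2.020000 − (0.336656)/(3.499766) = 1.923806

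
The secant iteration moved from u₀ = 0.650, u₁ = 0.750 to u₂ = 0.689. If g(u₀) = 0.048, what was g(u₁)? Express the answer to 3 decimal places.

-0.075

The secant line through (0.650, 0.048) and (0.750, g(u₁)) crosses zero at u₂ = 0.689.
So (0.650, 0.048), (0.750, g(u₁)), (0.689, 0) are collinear:
g(u₁) = 0.048 · (0.750 − 0.689) / (0.650 − 0.689) = 0.048 · (0.06100)/(-0.03900) = -0.07508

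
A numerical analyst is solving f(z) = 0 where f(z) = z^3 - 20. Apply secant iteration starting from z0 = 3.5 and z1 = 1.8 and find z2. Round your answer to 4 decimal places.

2.4502

f(3.5) = 22.875000, f(1.8) = -14.168000
z2 = 1.800000 − (-14.168000)·(1.800000 − 3.500000) / (-14.168000 − 22.875000) = 1.800000 − (24.085600)/(-37.043000) = 2.450207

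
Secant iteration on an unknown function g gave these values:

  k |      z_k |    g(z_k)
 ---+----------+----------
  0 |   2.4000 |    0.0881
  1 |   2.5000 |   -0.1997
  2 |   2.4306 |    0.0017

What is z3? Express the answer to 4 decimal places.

z3 = 2.4306 − 0.0017·(2.4306 − 2.5000) / (0.0017 − (-0.1997))
   = 2.4306 − (-0.000118)/(0.201400) = 2.431186

2.4312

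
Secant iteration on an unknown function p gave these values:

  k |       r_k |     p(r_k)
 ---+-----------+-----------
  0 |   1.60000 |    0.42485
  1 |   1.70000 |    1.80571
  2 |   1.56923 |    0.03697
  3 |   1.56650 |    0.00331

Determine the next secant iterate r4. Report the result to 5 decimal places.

1.56623

r4 = 1.56650 − 0.00331·(1.56650 − 1.56923) / (0.00331 − 0.03697)
   = 1.56650 − (-0.0000090)/(-0.0336600) = 1.5662315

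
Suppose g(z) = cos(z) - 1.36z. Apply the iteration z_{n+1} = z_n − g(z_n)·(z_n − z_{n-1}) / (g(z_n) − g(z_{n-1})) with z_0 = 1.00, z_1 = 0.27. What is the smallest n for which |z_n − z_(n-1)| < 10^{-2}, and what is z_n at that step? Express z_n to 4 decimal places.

g(1.00) = -0.819698, g(0.27) = 0.596571
z_2 = 0.270000 − 0.596571·(-0.730000)/(1.416269) = 0.577496;  |Δ| = 0.307496
g(0.577496) = 0.052438
z_3 = 0.577496 − 0.052438·(0.307496)/(-0.544133) = 0.607129;  |Δ| = 0.029633
g(0.607129) = -0.004406
z_4 = 0.607129 − (-0.004406)·(0.029633)/(-0.056844) = 0.604832;  |Δ| = 0.002297
|z_4 − z_3| = 0.002297 < 10^{-2}

n = 4, z_n = 0.6048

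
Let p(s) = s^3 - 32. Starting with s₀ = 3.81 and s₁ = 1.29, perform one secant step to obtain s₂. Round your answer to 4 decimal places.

2.7052

p(3.81) = 23.306341, p(1.29) = -29.853311
s₂ = 1.290000 − (-29.853311)·(1.290000 − 3.810000) / (-29.853311 − 23.306341) = 1.290000 − (75.230344)/(-53.159652) = 2.705178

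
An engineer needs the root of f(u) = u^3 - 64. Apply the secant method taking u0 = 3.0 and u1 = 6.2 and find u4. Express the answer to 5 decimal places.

4.02228

f(3.0) = -37.0000000, f(6.2) = 174.3280000
u2 = 6.2000000 − 174.3280000·(6.2000000 − 3.0000000) / (174.3280000 − (-37.0000000)) = 6.2000000 − (557.8496000)/(211.3280000) = 3.5602665
f(3.5602665) = -18.8718505
u3 = 3.5602665 − (-18.8718505)·(3.5602665 − 6.2000000) / (-18.8718505 − 174.3280000) = 3.5602665 − (49.8166559)/(-193.1998505) = 3.8181169
f(3.8181169) = -8.3394286
u4 = 3.8181169 − (-8.3394286)·(3.8181169 − 3.5602665) / (-8.3394286 − (-18.8718505)) = 3.8181169 − (-2.1503249)/(10.5324219) = 4.0222793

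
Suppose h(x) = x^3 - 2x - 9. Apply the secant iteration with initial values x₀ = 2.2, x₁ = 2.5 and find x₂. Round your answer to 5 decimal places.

h(2.2) = -2.7520000, h(2.5) = 1.6250000
x₂ = 2.5000000 − 1.6250000·(2.5000000 − 2.2000000) / (1.6250000 − (-2.7520000)) = 2.5000000 − (0.4875000)/(4.3770000) = 2.3886223

2.38862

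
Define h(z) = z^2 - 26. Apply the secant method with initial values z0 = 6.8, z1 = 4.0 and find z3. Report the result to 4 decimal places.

h(6.8) = 20.240000, h(4.0) = -10.000000
z2 = 4.000000 − (-10.000000)·(4.000000 − 6.800000) / (-10.000000 − 20.240000) = 4.000000 − (28.000000)/(-30.240000) = 4.925926
h(4.925926) = -1.735254
z3 = 4.925926 − (-1.735254)·(4.925926 − 4.000000) / (-1.735254 − (-10.000000)) = 4.925926 − (-1.606716)/(8.264746) = 5.120332

5.1203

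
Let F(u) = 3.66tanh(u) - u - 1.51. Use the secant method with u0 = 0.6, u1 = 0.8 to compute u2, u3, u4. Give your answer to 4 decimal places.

0.7091, 0.6972, 0.6985

F(0.6) = -0.144399, F(0.8) = 0.120375
u2 = 0.800000 − 0.120375·(0.800000 − 0.600000) / (0.120375 − (-0.144399)) = 0.800000 − (0.024075)/(0.264773) = 0.709073
F(0.709073) = 0.013876
u3 = 0.709073 − 0.013876·(0.709073 − 0.800000) / (0.013876 − 0.120375) = 0.709073 − (-0.001262)/(-0.106499) = 0.697226
F(0.697226) = -0.001695
u4 = 0.697226 − (-0.001695)·(0.697226 − 0.709073) / (-0.001695 − 0.013876) = 0.697226 − (0.000020)/(-0.015571) = 0.698516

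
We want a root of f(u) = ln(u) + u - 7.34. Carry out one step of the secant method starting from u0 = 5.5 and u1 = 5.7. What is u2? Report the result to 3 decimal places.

5.615

f(5.5) = -0.13525, f(5.7) = 0.10047
u2 = 5.70000 − 0.10047·(5.70000 − 5.50000) / (0.10047 − (-0.13525)) = 5.70000 − (0.02009)/(0.23572) = 5.61476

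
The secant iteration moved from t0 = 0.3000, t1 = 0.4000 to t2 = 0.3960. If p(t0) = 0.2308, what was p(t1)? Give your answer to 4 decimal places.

-0.0096

The secant line through (0.3000, 0.2308) and (0.4000, p(t1)) crosses zero at t2 = 0.3960.
So (0.3000, 0.2308), (0.4000, p(t1)), (0.3960, 0) are collinear:
p(t1) = 0.2308 · (0.4000 − 0.3960) / (0.3000 − 0.3960) = 0.2308 · (0.004000)/(-0.096000) = -0.009617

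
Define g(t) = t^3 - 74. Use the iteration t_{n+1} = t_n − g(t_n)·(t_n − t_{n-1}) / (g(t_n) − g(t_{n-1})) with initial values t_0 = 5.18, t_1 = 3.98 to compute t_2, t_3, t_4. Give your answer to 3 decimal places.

g(5.18) = 64.99183, g(3.98) = -10.95521
t_2 = 3.98000 − (-10.95521)·(3.98000 − 5.18000) / (-10.95521 − 64.99183) = 3.98000 − (13.14625)/(-75.94704) = 4.15310
g(4.15310) = -2.36646
t_3 = 4.15310 − (-2.36646)·(4.15310 − 3.98000) / (-2.36646 − (-10.95521)) = 4.15310 − (-0.40963)/(8.58875) = 4.20079
g(4.20079) = 0.12988
t_4 = 4.20079 − 0.12988·(4.20079 − 4.15310) / (0.12988 − (-2.36646)) = 4.20079 − (0.00619)/(2.49634) = 4.19831

4.153, 4.201, 4.198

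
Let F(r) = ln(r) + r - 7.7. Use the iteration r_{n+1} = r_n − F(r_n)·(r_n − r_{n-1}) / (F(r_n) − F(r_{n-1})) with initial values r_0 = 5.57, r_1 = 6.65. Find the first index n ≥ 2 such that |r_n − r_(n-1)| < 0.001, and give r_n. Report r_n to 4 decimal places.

n = 4, r_n = 5.9214

F(5.57) = -0.412605, F(6.65) = 0.844617
r_2 = 6.650000 − 0.844617·(1.080000)/(1.257222) = 5.924443;  |Δ| = 0.725557
F(5.924443) = 0.003530
r_3 = 5.924443 − 0.003530·(-0.725557)/(-0.841087) = 5.921398;  |Δ| = 0.003045
F(5.921398) = -0.000029
r_4 = 5.921398 − (-0.000029)·(-0.003045)/(-0.003559) = 5.921423;  |Δ| = 0.000025
|r_4 − r_3| = 0.000025 < 0.001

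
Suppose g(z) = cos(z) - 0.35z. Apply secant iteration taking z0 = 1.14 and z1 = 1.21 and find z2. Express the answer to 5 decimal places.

1.15461

g(1.14) = 0.0185945, g(1.21) = -0.0704806
z2 = 1.2100000 − (-0.0704806)·(1.2100000 − 1.1400000) / (-0.0704806 − 0.0185945) = 1.2100000 − (-0.0049336)/(-0.0890751) = 1.1546126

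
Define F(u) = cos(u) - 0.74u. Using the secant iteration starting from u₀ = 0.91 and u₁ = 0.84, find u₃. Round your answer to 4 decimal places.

0.8707

F(0.91) = -0.059654, F(0.84) = 0.045863
u₂ = 0.840000 − 0.045863·(0.840000 − 0.910000) / (0.045863 − (-0.059654)) = 0.840000 − (-0.003210)/(0.105517) = 0.870425
F(0.870425) = 0.000387
u₃ = 0.870425 − 0.000387·(0.870425 − 0.840000) / (0.000387 − 0.045863) = 0.870425 − (0.000012)/(-0.045476) = 0.870684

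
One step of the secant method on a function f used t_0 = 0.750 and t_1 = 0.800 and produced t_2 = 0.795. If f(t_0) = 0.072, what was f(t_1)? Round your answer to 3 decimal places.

The secant line through (0.750, 0.072) and (0.800, f(t_1)) crosses zero at t_2 = 0.795.
So (0.750, 0.072), (0.800, f(t_1)), (0.795, 0) are collinear:
f(t_1) = 0.072 · (0.800 − 0.795) / (0.750 − 0.795) = 0.072 · (0.00500)/(-0.04500) = -0.00800

-0.008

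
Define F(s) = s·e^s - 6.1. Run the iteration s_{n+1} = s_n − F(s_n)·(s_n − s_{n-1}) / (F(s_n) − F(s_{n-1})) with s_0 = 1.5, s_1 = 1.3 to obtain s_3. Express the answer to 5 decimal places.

1.44277

F(1.5) = 0.6225336, F(1.3) = -1.3299143
s_2 = 1.3000000 − (-1.3299143)·(1.3000000 − 1.5000000) / (-1.3299143 − 0.6225336) = 1.3000000 − (0.2659829)/(-1.9524479) = 1.4362305
F(1.4362305) = -0.0609157
s_3 = 1.4362305 − (-0.0609157)·(1.4362305 − 1.3000000) / (-0.0609157 − (-1.3299143)) = 1.4362305 − (-0.0082986)/(1.2689986) = 1.4427699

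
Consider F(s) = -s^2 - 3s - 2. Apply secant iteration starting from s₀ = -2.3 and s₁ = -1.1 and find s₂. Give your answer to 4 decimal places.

F(-2.3) = -0.390000, F(-1.1) = 0.090000
s₂ = -1.100000 − 0.090000·(-1.100000 − (-2.300000)) / (0.090000 − (-0.390000)) = -1.100000 − (0.108000)/(0.480000) = -1.325000

-1.3250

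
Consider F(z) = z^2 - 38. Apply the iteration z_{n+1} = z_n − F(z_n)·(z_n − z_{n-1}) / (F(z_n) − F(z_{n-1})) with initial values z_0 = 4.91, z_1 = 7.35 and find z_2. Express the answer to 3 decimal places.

F(4.91) = -13.89190, F(7.35) = 16.02250
z_2 = 7.35000 − 16.02250·(7.35000 − 4.91000) / (16.02250 − (-13.89190)) = 7.35000 − (39.09490)/(29.91440) = 6.04311

6.043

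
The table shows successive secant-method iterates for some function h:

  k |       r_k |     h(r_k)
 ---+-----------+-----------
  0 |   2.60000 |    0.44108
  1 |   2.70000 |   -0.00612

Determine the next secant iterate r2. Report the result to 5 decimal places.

r2 = 2.70000 − (-0.00612)·(2.70000 − 2.60000) / (-0.00612 − 0.44108)
   = 2.70000 − (-0.0006120)/(-0.4472000) = 2.6986315

2.69863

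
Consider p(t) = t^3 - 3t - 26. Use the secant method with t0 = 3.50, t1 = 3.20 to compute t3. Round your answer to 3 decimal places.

p(3.50) = 6.37500, p(3.20) = -2.83200
t2 = 3.20000 − (-2.83200)·(3.20000 − 3.50000) / (-2.83200 − 6.37500) = 3.20000 − (0.84960)/(-9.20700) = 3.29228
p(3.29228) = -0.19153
t3 = 3.29228 − (-0.19153)·(3.29228 − 3.20000) / (-0.19153 − (-2.83200)) = 3.29228 − (-0.01767)/(2.64047) = 3.29897

3.299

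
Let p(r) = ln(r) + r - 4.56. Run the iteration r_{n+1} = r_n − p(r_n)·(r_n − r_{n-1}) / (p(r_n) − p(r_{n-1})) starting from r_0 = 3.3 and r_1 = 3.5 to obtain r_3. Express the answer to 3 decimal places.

p(3.3) = -0.06608, p(3.5) = 0.19276
r_2 = 3.50000 − 0.19276·(3.50000 − 3.30000) / (0.19276 − (-0.06608)) = 3.50000 − (0.03855)/(0.25884) = 3.35106
p(3.35106) = 0.00033
r_3 = 3.35106 − 0.00033·(3.35106 − 3.50000) / (0.00033 − 0.19276) = 3.35106 − (-0.00005)/(-0.19243) = 3.35080

3.351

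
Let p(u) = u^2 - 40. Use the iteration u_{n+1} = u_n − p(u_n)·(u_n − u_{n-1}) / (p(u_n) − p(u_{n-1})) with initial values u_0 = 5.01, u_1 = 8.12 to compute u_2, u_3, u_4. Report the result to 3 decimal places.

6.145, 6.302, 6.325

p(5.01) = -14.89990, p(8.12) = 25.93440
u_2 = 8.12000 − 25.93440·(8.12000 − 5.01000) / (25.93440 − (-14.89990)) = 8.12000 − (80.65598)/(40.83430) = 6.14480
p(6.14480) = -2.24146
u_3 = 6.14480 − (-2.24146)·(6.14480 − 8.12000) / (-2.24146 − 25.93440) = 6.14480 − (4.42733)/(-28.17586) = 6.30193
p(6.30193) = -0.28568
u_4 = 6.30193 − (-0.28568)·(6.30193 − 6.14480) / (-0.28568 − (-2.24146)) = 6.30193 − (-0.04489)/(1.95578) = 6.32488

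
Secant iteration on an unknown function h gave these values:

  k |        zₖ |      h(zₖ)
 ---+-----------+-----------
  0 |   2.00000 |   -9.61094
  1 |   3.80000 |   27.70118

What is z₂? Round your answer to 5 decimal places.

z₂ = 3.80000 − 27.70118·(3.80000 − 2.00000) / (27.70118 − (-9.61094))
   = 3.80000 − (49.8621240)/(37.3121200) = 2.4636481

2.46365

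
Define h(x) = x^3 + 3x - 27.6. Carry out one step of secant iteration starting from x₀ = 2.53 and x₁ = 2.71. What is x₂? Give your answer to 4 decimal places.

h(2.53) = -3.815723, h(2.71) = 0.432511
x₂ = 2.710000 − 0.432511·(2.710000 − 2.530000) / (0.432511 − (-3.815723)) = 2.710000 − (0.077852)/(4.248234) = 2.691674

2.6917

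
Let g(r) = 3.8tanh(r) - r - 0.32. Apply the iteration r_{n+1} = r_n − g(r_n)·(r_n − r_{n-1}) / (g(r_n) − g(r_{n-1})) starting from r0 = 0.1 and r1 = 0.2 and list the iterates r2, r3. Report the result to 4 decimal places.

g(0.1) = -0.041262, g(0.2) = 0.230026
r2 = 0.200000 − 0.230026·(0.200000 − 0.100000) / (0.230026 − (-0.041262)) = 0.200000 − (0.023003)/(0.271288) = 0.115210
g(0.115210) = 0.000660
r3 = 0.115210 − 0.000660·(0.115210 − 0.200000) / (0.000660 − 0.230026) = 0.115210 − (-0.000056)/(-0.229366) = 0.114966

0.1152, 0.1150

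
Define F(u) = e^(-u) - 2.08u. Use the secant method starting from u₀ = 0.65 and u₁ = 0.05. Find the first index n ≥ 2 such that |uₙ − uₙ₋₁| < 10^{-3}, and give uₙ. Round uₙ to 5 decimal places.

n = 4, uₙ = 0.34164

F(0.65) = -0.8299542, F(0.05) = 0.8472294
u₂ = 0.0500000 − 0.8472294·(-0.6000000)/(1.6771836) = 0.3530900;  |Δ| = 0.3030900
F(0.3530900) = -0.0319133
u₃ = 0.3530900 − (-0.0319133)·(0.3030900)/(-0.8791428) = 0.3420877;  |Δ| = 0.0110023
F(0.3420877) = -0.0012565
u₄ = 0.3420877 − (-0.0012565)·(-0.0110023)/(0.0306568) = 0.3416368;  |Δ| = 0.0004510
|u₄ − u₃| = 0.0004510 < 10^{-3}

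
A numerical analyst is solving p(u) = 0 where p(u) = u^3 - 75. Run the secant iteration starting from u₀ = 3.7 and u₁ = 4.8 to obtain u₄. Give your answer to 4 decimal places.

4.2173

p(3.7) = -24.347000, p(4.8) = 35.592000
u₂ = 4.800000 − 35.592000·(4.800000 − 3.700000) / (35.592000 − (-24.347000)) = 4.800000 − (39.151200)/(59.939000) = 4.146816
p(4.146816) = -3.691012
u₃ = 4.146816 − (-3.691012)·(4.146816 − 4.800000) / (-3.691012 − 35.592000) = 4.146816 − (2.410910)/(-39.283012) = 4.208189
p(4.208189) = -0.477805
u₄ = 4.208189 − (-0.477805)·(4.208189 − 4.146816) / (-0.477805 − (-3.691012)) = 4.208189 − (-0.029324)/(3.213207) = 4.217315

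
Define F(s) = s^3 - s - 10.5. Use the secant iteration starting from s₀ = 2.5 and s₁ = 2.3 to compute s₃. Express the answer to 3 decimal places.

2.342

F(2.5) = 2.62500, F(2.3) = -0.63300
s₂ = 2.30000 − (-0.63300)·(2.30000 − 2.50000) / (-0.63300 − 2.62500) = 2.30000 − (0.12660)/(-3.25800) = 2.33886
F(2.33886) = -0.04470
s₃ = 2.33886 − (-0.04470)·(2.33886 − 2.30000) / (-0.04470 − (-0.63300)) = 2.33886 − (-0.00174)/(0.58830) = 2.34181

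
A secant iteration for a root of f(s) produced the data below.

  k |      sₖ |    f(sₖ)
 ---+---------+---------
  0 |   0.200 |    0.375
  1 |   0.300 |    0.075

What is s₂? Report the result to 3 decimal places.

0.325

s₂ = 0.300 − 0.075·(0.300 − 0.200) / (0.075 − 0.375)
   = 0.300 − (0.00750)/(-0.30000) = 0.32500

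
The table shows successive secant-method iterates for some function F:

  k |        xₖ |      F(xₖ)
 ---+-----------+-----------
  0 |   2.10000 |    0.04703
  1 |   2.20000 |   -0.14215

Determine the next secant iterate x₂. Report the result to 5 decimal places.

x₂ = 2.20000 − (-0.14215)·(2.20000 − 2.10000) / (-0.14215 − 0.04703)
   = 2.20000 − (-0.0142150)/(-0.1891800) = 2.1248599

2.12486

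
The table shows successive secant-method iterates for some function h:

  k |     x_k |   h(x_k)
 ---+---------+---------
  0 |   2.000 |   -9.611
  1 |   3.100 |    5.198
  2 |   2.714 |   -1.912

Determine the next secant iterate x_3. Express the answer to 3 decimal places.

2.818

x_3 = 2.714 − (-1.912)·(2.714 − 3.100) / (-1.912 − 5.198)
   = 2.714 − (0.73803)/(-7.11000) = 2.81780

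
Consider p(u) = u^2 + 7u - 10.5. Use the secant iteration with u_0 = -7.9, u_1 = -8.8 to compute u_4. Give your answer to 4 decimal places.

-8.2697

p(-7.9) = -3.390000, p(-8.8) = 5.340000
u_2 = -8.800000 − 5.340000·(-8.800000 − (-7.900000)) / (5.340000 − (-3.390000)) = -8.800000 − (-4.806000)/(8.730000) = -8.249485
p(-8.249485) = -0.192397
u_3 = -8.249485 − (-0.192397)·(-8.249485 − (-8.800000)) / (-0.192397 − 5.340000) = -8.249485 − (-0.105917)/(-5.532397) = -8.268629
p(-8.268629) = -0.010173
u_4 = -8.268629 − (-0.010173)·(-8.268629 − (-8.249485)) / (-0.010173 − (-0.192397)) = -8.268629 − (0.000195)/(0.182224) = -8.269698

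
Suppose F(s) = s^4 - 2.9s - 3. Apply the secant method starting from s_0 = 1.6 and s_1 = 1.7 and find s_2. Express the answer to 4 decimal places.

1.6720

F(1.6) = -1.086400, F(1.7) = 0.422100
s_2 = 1.700000 − 0.422100·(1.700000 − 1.600000) / (0.422100 − (-1.086400)) = 1.700000 − (0.042210)/(1.508500) = 1.672019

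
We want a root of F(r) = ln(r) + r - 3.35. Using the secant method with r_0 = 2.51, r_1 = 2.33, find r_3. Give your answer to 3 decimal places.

F(2.51) = 0.08028, F(2.33) = -0.17413
r_2 = 2.33000 − (-0.17413)·(2.33000 − 2.51000) / (-0.17413 − 0.08028) = 2.33000 − (0.03134)/(-0.25441) = 2.45320
F(2.45320) = 0.00059
r_3 = 2.45320 − 0.00059·(2.45320 − 2.33000) / (0.00059 − (-0.17413)) = 2.45320 − (0.00007)/(0.17472) = 2.45278

2.453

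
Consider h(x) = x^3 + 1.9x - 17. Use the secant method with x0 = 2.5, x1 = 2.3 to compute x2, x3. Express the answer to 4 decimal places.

2.3241, 2.3258

h(2.5) = 3.375000, h(2.3) = -0.463000
x2 = 2.300000 − (-0.463000)·(2.300000 − 2.500000) / (-0.463000 − 3.375000) = 2.300000 − (0.092600)/(-3.838000) = 2.324127
h(2.324127) = -0.030230
x3 = 2.324127 − (-0.030230)·(2.324127 − 2.300000) / (-0.030230 − (-0.463000)) = 2.324127 − (-0.000729)/(0.432770) = 2.325812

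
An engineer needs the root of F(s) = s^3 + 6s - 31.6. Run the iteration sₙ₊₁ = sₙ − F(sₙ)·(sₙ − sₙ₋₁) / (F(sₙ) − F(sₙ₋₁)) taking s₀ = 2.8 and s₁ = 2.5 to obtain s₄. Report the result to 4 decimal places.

2.5389

F(2.8) = 7.152000, F(2.5) = -0.975000
s₂ = 2.500000 − (-0.975000)·(2.500000 − 2.800000) / (-0.975000 − 7.152000) = 2.500000 − (0.292500)/(-8.127000) = 2.535991
F(2.535991) = -0.074457
s₃ = 2.535991 − (-0.074457)·(2.535991 − 2.500000) / (-0.074457 − (-0.975000)) = 2.535991 − (-0.002680)/(0.900543) = 2.538967
F(2.538967) = 0.000878
s₄ = 2.538967 − 0.000878·(2.538967 − 2.535991) / (0.000878 − (-0.074457)) = 2.538967 − (0.000003)/(0.075336) = 2.538932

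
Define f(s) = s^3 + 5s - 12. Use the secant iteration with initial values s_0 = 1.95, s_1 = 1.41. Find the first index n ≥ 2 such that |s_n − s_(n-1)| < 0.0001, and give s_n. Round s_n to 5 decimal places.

n = 5, s_n = 1.59241

f(1.95) = 5.1648750, f(1.41) = -2.1467790
s_2 = 1.4100000 − (-2.1467790)·(-0.5400000)/(-7.3116540) = 1.5685497;  |Δ| = 0.1585497
f(1.5685497) = -0.2980729
s_3 = 1.5685497 − (-0.2980729)·(0.1585497)/(1.8487061) = 1.5941132;  |Δ| = 0.0255635
f(1.5941132) = 0.0215216
s_4 = 1.5941132 − 0.0215216·(0.0255635)/(0.3195945) = 1.5923918;  |Δ| = 0.0017215
f(1.5923918) = -0.0001952
s_5 = 1.5923918 − (-0.0001952)·(-0.0017215)/(-0.0217167) = 1.5924072;  |Δ| = 0.0000155
|s_5 − s_4| = 0.0000155 < 0.0001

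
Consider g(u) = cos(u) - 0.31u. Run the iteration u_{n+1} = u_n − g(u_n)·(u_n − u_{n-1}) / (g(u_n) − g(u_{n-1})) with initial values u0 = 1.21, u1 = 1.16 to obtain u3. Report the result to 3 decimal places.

1.192

g(1.21) = -0.02208, g(1.16) = 0.03974
u2 = 1.16000 − 0.03974·(1.16000 − 1.21000) / (0.03974 − (-0.02208)) = 1.16000 − (-0.00199)/(0.06182) = 1.19214
g(1.19214) = 0.00011
u3 = 1.19214 − 0.00011·(1.19214 − 1.16000) / (0.00011 − 0.03974) = 1.19214 − (0.00000)/(-0.03963) = 1.19223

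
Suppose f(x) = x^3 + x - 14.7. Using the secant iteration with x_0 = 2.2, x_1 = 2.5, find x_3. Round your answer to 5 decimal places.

2.31312

f(2.2) = -1.8520000, f(2.5) = 3.4250000
x_2 = 2.5000000 − 3.4250000·(2.5000000 − 2.2000000) / (3.4250000 − (-1.8520000)) = 2.5000000 − (1.0275000)/(5.2770000) = 2.3052871
f(2.3052871) = -0.1436137
x_3 = 2.3052871 − (-0.1436137)·(2.3052871 − 2.5000000) / (-0.1436137 − 3.4250000) = 2.3052871 − (0.0279634)/(-3.5686137) = 2.3131230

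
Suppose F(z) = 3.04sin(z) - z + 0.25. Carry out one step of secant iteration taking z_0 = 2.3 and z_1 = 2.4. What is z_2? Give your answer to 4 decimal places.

2.3692

F(2.3) = 0.216944, F(2.4) = -0.096592
z_2 = 2.400000 − (-0.096592)·(2.400000 − 2.300000) / (-0.096592 − 0.216944) = 2.400000 − (-0.009659)/(-0.313536) = 2.369193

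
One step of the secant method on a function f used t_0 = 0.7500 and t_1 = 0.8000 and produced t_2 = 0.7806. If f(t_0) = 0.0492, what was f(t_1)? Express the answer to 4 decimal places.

The secant line through (0.7500, 0.0492) and (0.8000, f(t_1)) crosses zero at t_2 = 0.7806.
So (0.7500, 0.0492), (0.8000, f(t_1)), (0.7806, 0) are collinear:
f(t_1) = 0.0492 · (0.8000 − 0.7806) / (0.7500 − 0.7806) = 0.0492 · (0.019400)/(-0.030600) = -0.031192

-0.0312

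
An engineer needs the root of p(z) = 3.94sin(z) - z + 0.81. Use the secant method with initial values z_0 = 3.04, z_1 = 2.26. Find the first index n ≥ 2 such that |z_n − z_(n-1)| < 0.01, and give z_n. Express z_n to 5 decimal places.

p(3.04) = -1.8304131, p(2.26) = 1.5907055
z_2 = 2.2600000 − 1.5907055·(-0.7800000)/(3.4211186) = 2.6226739;  |Δ| = 0.3626739
p(2.6226739) = 0.1413359
z_3 = 2.6226739 − 0.1413359·(0.3626739)/(-1.4493696) = 2.6580402;  |Δ| = 0.0353663
p(2.6580402) = -0.0162266
z_4 = 2.6580402 − (-0.0162266)·(0.0353663)/(-0.1575624) = 2.6543980;  |Δ| = 0.0036422
|z_4 − z_3| = 0.0036422 < 0.01

n = 4, z_n = 2.65440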